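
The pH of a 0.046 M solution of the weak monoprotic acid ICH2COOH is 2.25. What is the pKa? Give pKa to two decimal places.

pKa = 3.11

[H+] = 10^(-2.25) = 5.62 × 10^-3 M
At equilibrium [HA] = 0.046 − 5.62 × 10^-3 = 4.04 × 10^-2 M
Ka = [H+][A-]/[HA] = (5.62 × 10^-3)² / 4.04 × 10^-2 = 7.82 × 10^-4
pKa = -log(7.82 × 10^-4) = 3.11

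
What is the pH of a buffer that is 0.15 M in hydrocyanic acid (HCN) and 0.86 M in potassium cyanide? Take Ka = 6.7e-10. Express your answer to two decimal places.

pH = 9.93

pKa = −log(6.7 × 10^-10) = 9.174
pH = pKa + log([A⁻]/[HA]) = 9.174 + log(0.86/0.15)
pH = 9.174 + (+0.758) = 9.93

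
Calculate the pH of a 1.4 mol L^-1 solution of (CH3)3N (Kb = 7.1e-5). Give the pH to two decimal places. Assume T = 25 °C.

pH = 12.00

(CH3)3N + H2O ⇌ (CH3)3NH+ + OH-
Kb = [OH-]²/(1.4 − [OH-]) = 7.1 × 10^-5
Neglecting [OH-] in the denominator: [OH-] = √(7.1 × 10^-5 × 1.4) = 9.97 × 10^-3 M
([OH-]/C₀ = 0.71% < 5%, so the approximation holds.)
pOH = 2.00, so pH = 14.00 − pOH = 12.00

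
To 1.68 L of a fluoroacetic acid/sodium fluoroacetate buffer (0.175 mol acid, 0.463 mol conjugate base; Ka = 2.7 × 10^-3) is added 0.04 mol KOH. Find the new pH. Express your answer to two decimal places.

pH = 3.14

OH- converts FCH2COOH to FCH2COO-: FCH2COOH → 0.135 mol, FCH2COO- → 0.503 mol.
pKa = −log(2.7 × 10^-3) = 2.569
pH = pKa + log(n_FCH2COO-/n_FCH2COOH) = 2.569 + log(0.503/0.135) = 2.569 + (+0.571)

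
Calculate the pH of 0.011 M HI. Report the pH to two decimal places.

HI is a strong acid and dissociates completely, so [H+] = 0.011 M.
pH = -log(0.011) = 1.96

pH = 1.96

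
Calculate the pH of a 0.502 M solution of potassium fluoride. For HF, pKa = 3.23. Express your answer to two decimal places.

F- is the conjugate base of the weak acid HF.
Ka = 10^(−3.23) = 5.89 × 10^-4
Kb = Kw/Ka = 1.0×10^-14 / 5.89 × 10^-4 = 1.70 × 10^-11
Let x = [OH-] at equilibrium. Kb = x²/(0.502 − x).
Since Kb ≪ C₀, x ≈ √(Kb·C₀) = 2.92 × 10^-6 M.
(x/C₀ = 0.00058% < 5%, so the approximation holds.)
pOH = 5.53, so pH = 14.00 − pOH = 8.47

pH = 8.47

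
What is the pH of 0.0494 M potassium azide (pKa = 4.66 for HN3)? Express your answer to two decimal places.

pH = 8.68

N3- is the conjugate base of the weak acid HN3.
Ka = 10^(−4.66) = 2.19 × 10^-5
Kb = Kw/Ka = 1.0×10^-14 / 2.19 × 10^-5 = 4.57 × 10^-10
Kb = x²/(0.0494 − x) = 4.57 × 10^-10
Since Kb ≪ C₀, x ≈ √(Kb·C₀) = 4.75 × 10^-6 M.
pOH = −log(4.75 × 10^-6) = 5.32; pH = 14.00 − 5.32 = 8.68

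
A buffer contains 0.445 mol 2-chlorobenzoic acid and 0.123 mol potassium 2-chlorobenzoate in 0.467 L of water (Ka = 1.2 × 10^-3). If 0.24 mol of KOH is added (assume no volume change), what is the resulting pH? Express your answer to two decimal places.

After neutralization: n(ClC6H4COOH) = 0.205 mol, n(ClC6H4COO-) = 0.363 mol.
pKa = −log(1.2 × 10^-3) = 2.921
pH = pKa + log([A⁻]/[HA]) = 2.921 + log(0.363/0.205) = 2.921 +0.248

pH = 3.17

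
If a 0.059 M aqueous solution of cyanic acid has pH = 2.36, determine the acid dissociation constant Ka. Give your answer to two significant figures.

[H+] = 10^(-2.36) = 4.37 × 10^-3 M
At equilibrium [HA] = 0.059 − 4.37 × 10^-3 = 5.46 × 10^-2 M
Ka = [H+][A-]/[HA] = (4.37 × 10^-3)² / 5.46 × 10^-2 = 3.5 × 10^-4

Ka = 3.5 × 10^-4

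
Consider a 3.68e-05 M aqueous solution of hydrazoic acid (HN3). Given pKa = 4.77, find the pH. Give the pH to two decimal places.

HN3 ⇌ N3- + H+
Ka = 10^(−4.77) = 1.70 × 10^-5
Let x = [H+] at equilibrium. Ka = x²/(3.68e-05 − x).
Here C₀/Ka ≈ 2.16, so the small-x approximation fails. Use the quadratic:
x = [−1.7e-05 + √(1.7e-05² + 2.5e-09)]/2 = 1.79 × 10^-5 M
pH = −log[H+] = −log(1.79 × 10^-5) = 4.75

pH = 4.75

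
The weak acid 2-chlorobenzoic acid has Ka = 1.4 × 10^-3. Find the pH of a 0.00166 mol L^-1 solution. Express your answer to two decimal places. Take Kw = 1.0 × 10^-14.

pH = 3.01

ClC6H4COOH ⇌ ClC6H4COO- + H+
Let x = [H+] at equilibrium. Ka = x²/(0.00166 − x).
x is not negligible relative to C₀; solve x² + 0.0014·x − 2.32e-06 = 0.
x = [−0.0014 + √(0.0014² + 9.3e-06)]/2 = 9.77 × 10^-4 M
pH = −log[H+] = −log(9.77 × 10^-4) = 3.01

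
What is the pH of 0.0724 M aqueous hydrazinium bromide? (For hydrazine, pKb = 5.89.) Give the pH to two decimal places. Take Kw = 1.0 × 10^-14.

pH = 4.63

N2H5+ is the conjugate acid of the weak base N2H4.
Kb = 10^(−5.89) = 1.29 × 10^-6
Ka = Kw/Kb = 1.0×10^-14 / 1.29 × 10^-6 = 7.75 × 10^-9
Ka = x²/(0.0724 − x) = 7.75 × 10^-9
Neglecting x in the denominator: x = √(7.75 × 10^-9 × 0.0724) = 2.37 × 10^-5 M
(x/C₀ = 0.033% < 5%, so the approximation holds.)
pH = −log(2.37 × 10^-5) = 4.63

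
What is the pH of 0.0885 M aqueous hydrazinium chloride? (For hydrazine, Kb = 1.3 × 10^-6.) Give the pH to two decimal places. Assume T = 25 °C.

N2H5+ is the conjugate acid of the weak base N2H4.
Ka = Kw/Kb = 1.0×10^-14 / 1.3 × 10^-6 = 7.69 × 10^-9
Let x = [H+] at equilibrium. Ka = x²/(0.0885 − x).
Neglecting x in the denominator: x = √(7.69 × 10^-9 × 0.0885) = 2.61 × 10^-5 M
pH = −log[H+] = −log(2.61 × 10^-5) = 4.58

pH = 4.58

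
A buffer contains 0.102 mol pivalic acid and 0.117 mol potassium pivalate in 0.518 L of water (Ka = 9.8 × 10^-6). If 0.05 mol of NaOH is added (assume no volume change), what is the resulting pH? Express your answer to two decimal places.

OH- converts (CH3)3CCOOH to (CH3)3CCOO-: (CH3)3CCOOH → 0.052 mol, (CH3)3CCOO- → 0.167 mol.
pKa = −log(9.8 × 10^-6) = 5.009
Henderson–Hasselbalch with mole ratio 0.167/0.052: pH = 5.009 + (+0.507)

pH = 5.52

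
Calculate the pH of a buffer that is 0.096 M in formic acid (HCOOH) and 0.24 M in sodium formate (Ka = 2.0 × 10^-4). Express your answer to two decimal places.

pH = 4.10

pKa = −log(2.0 × 10^-4) = 3.699
Using pH = pKa + log([base]/[acid]) with [base]/[acid] = 0.24/0.096:
pH = 3.699 + (+0.398) = 4.10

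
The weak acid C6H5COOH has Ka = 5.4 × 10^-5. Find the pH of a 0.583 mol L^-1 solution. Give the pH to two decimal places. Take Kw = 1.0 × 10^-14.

C6H5COOH ⇌ C6H5COO- + H+
Ka = [H+]²/(0.583 − [H+]) = 5.4 × 10^-5
Neglecting [H+] in the denominator: [H+] = √(5.4 × 10^-5 × 0.583) = 5.61 × 10^-3 M
([H+]/C₀ = 0.96% < 5%, so the approximation holds.)
pH = −log(5.61 × 10^-3) = 2.25

pH = 2.25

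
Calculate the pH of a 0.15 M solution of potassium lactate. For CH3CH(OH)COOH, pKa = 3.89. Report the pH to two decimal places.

CH3CH(OH)COO- is the conjugate base of the weak acid CH3CH(OH)COOH.
Ka = 10^(−3.89) = 1.29 × 10^-4
Kb = Kw/Ka = 1.0×10^-14 / 1.29 × 10^-4 = 7.75 × 10^-11
From the ICE table, Kb = [OH-]²/(0.15 − [OH-]) = 7.75 × 10^-11.
Since Kb ≪ C₀, [OH-] ≈ √(Kb·C₀) = 3.41 × 10^-6 M.
pOH = −log(3.41 × 10^-6) = 5.47; pH = 14.00 − 5.47 = 8.53

pH = 8.53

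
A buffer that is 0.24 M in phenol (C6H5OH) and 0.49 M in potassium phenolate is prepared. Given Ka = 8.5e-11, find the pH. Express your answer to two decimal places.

pH = 10.38

pKa = −log(8.5 × 10^-11) = 10.071
Henderson–Hasselbalch: pH = pKa + log([C6H5O-]/[C6H5OH]) = 10.071 + log(0.49/0.24)
pH = 10.071 + (+0.310) = 10.38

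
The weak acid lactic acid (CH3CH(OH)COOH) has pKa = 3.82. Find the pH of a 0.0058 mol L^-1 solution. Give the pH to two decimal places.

CH3CH(OH)COOH ⇌ CH3CH(OH)COO- + H+
Ka = 10^(−3.82) = 1.51 × 10^-4
From the ICE table, Ka = [H+]²/(0.0058 − [H+]) = 1.51 × 10^-4.
The 5% rule fails; solving [H+]² + Ka·[H+] − Ka·C₀ = 0 exactly:
[H+] = [−0.000151 + √(0.000151² + 3.5e-06)]/2 = 8.63 × 10^-4 M
pH = −log(8.63 × 10^-4) = 3.06

pH = 3.06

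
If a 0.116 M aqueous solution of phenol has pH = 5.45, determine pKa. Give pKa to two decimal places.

[H+] = 10^(-5.45) = 3.55 × 10^-6 M
At equilibrium [HA] = 0.116 − 3.55 × 10^-6 = 1.16 × 10^-1 M
Ka = [H+][A-]/[HA] = (3.55 × 10^-6)² / 1.16 × 10^-1 = 1.09 × 10^-10
pKa = -log(1.09 × 10^-10) = 9.96

pKa = 9.96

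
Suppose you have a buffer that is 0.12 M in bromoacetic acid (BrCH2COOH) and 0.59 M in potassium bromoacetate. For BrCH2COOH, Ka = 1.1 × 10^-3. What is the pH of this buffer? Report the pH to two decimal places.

pH = 3.65

pKa = −log(1.1 × 10^-3) = 2.959
pH = pKa + log([A⁻]/[HA]) = 2.959 + log(0.59/0.12)
pH = 2.959 + (+0.692) = 3.65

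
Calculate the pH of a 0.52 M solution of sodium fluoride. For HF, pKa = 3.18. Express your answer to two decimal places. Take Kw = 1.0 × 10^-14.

pH = 8.45

F- is the conjugate base of the weak acid HF.
Ka = 10^(−3.18) = 6.61 × 10^-4
Kb = Kw/Ka = 1.0×10^-14 / 6.61 × 10^-4 = 1.51 × 10^-11
Kb = [OH-]²/(0.52 − [OH-]) = 1.51 × 10^-11
Assume [OH-] ≪ 0.52: [OH-] ≈ √(1.51 × 10^-11 × 0.52) = 2.80 × 10^-6 M
Check: 0.00054% ionized — well under 5%, approximation valid.
pOH = 5.55, so pH = 14.00 − pOH = 8.45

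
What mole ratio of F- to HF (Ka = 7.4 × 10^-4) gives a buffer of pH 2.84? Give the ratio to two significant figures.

ratio = 0.51

pKa = -log(7.4 × 10^-4) = 3.131
pH = pKa + log(r) ⇒ log(r) = 2.84 − 3.131 = -0.291
r = [F-]/[HF] = 10^(-0.291) = 0.512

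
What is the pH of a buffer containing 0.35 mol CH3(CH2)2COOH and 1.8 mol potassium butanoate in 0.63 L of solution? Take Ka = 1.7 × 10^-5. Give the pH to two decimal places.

pH = 5.48

pKa = −log(1.7 × 10^-5) = 4.770
pH = pKa + log([A⁻]/[HA]) = 4.770 + log(1.8/0.35)
pH = 4.770 + (+0.711) = 5.48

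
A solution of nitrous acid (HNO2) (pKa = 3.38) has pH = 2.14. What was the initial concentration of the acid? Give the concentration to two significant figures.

C₀ = 1.3 × 10^-1 M

[H+] = 10^(-2.14) = 7.24 × 10^-3 M = x
Ka = 10^(−3.38) = 4.17 × 10^-4
Ka = x²/(C₀ − x) ⇒ C₀ = x + x²/Ka
C₀ = 7.24 × 10^-3 + (7.24 × 10^-3)²/(4.17 × 10^-4) = 1.33 × 10^-1 M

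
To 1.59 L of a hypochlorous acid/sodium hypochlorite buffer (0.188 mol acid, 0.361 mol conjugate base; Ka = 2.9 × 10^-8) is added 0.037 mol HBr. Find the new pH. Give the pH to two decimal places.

After neutralization: n(HOCl) = 0.225 mol, n(OCl-) = 0.324 mol.
pKa = −log(2.9 × 10^-8) = 7.538
pH = pKa + log([A⁻]/[HA]) = 7.538 + log(0.324/0.225) = 7.538 +0.158

pH = 7.70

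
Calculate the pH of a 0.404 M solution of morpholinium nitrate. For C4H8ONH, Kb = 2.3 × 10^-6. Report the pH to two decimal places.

C4H8ONH2+ is the conjugate acid of the weak base C4H8ONH.
Ka = Kw/Kb = 1.0×10^-14 / 2.3 × 10^-6 = 4.35 × 10^-9
From the ICE table, Ka = x²/(0.404 − x) = 4.35 × 10^-9.
Neglecting x in the denominator: x = √(4.35 × 10^-9 × 0.404) = 4.19 × 10^-5 M
(x/C₀ = 0.01% < 5%, so the approximation holds.)
pH = −log(4.19 × 10^-5) = 4.38

pH = 4.38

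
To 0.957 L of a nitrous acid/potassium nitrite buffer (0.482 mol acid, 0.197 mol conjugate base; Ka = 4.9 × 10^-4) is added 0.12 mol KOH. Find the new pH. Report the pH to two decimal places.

pH = 3.25

OH- converts HNO2 to NO2-: HNO2 → 0.362 mol, NO2- → 0.317 mol.
pKa = −log(4.9 × 10^-4) = 3.310
Henderson–Hasselbalch with mole ratio 0.317/0.362: pH = 3.310 + (-0.058)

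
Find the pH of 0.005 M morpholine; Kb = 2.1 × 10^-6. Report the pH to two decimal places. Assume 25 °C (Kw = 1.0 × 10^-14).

pH = 10.01

C4H8ONH + H2O ⇌ C4H8ONH2+ + OH-
Kb = [OH-]²/(0.005 − [OH-]) = 2.1 × 10^-6
Since Kb ≪ C₀, [OH-] ≈ √(Kb·C₀) = 1.02 × 10^-4 M.
Check: 2% ionized — well under 5%, approximation valid.
pOH = 3.99, so pH = 14.00 − pOH = 10.01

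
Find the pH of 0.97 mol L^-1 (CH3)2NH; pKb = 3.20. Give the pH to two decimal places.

pH = 12.39

(CH3)2NH + H2O ⇌ (CH3)2NH2+ + OH-
Kb = 10^(−3.20) = 6.31 × 10^-4
Let x = [OH-] at equilibrium. Kb = x²/(0.97 − x).
Assume x ≪ 0.97: x ≈ √(6.31 × 10^-4 × 0.97) = 2.47 × 10^-2 M
pOH = 1.61, so pH = 14.00 − pOH = 12.39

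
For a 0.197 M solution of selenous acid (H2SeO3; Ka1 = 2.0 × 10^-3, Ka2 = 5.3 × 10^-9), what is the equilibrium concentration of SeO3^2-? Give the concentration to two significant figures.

First ionization gives [H+] ≈ [HSeO3-] = 1.89 × 10^-2 M.
Second step: Ka2 = [H+][SeO3^2-]/[HSeO3-] ≈ [SeO3^2-] (since [H+] ≈ [HSeO3-]).
So [SeO3^2-] ≈ Ka2.

5.3 × 10^-9 M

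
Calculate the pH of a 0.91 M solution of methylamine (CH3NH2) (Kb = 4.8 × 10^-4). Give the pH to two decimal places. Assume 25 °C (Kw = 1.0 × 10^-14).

CH3NH2 + H2O ⇌ CH3NH3+ + OH-
From the ICE table, Kb = x²/(0.91 − x) = 4.8 × 10^-4.
Assume x ≪ 0.91: x ≈ √(4.8 × 10^-4 × 0.91) = 2.09 × 10^-2 M
Check: 2.3% ionized — well under 5%, approximation valid.
pOH = 1.68, so pH = 14.00 − pOH = 12.32

pH = 12.32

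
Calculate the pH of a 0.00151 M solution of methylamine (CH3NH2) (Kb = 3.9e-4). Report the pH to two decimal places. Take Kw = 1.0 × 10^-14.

pH = 10.78

CH3NH2 + H2O ⇌ CH3NH3+ + OH-
Kb = [OH-]²/(0.00151 − [OH-]) = 3.9 × 10^-4
Here C₀/Kb ≈ 3.87, so the small-[OH-] approximation fails. Use the quadratic:
[OH-] = (−Kb + √(Kb² + 4·Kb·C₀))/2 = 5.97 × 10^-4 M
pOH = −log(5.97 × 10^-4) = 3.22; pH = 14.00 − 3.22 = 10.78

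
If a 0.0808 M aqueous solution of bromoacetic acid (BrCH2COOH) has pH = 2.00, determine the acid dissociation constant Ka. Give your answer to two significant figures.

[H+] = 10^(-2.00) = 1.00 × 10^-2 M
At equilibrium [HA] = 0.0808 − 1.00 × 10^-2 = 7.08 × 10^-2 M
Ka = [H+][A-]/[HA] = (1.00 × 10^-2)² / 7.08 × 10^-2 = 1.4 × 10^-3

Ka = 1.4 × 10^-3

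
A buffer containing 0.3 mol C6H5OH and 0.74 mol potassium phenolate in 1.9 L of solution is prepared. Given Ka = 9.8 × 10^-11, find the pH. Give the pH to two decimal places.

pH = 10.40

pKa = −log(9.8 × 10^-11) = 10.009
pH = pKa + log([A⁻]/[HA]) = 10.009 + log(0.74/0.3)
pH = 10.009 + (+0.392) = 10.40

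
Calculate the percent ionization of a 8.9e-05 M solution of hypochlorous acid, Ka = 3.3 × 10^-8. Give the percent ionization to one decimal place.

1.9%

HOCl ⇌ OCl- + H+; let x = [H+] at equilibrium.
x ≈ √(Ka·C₀) = √(3.3 × 10^-8 × 8.9e-05) = 1.71 × 10^-6 M
% ionization = x/C₀ × 100% = 1.71 × 10^-6/8.9e-05 × 100% = 1.9%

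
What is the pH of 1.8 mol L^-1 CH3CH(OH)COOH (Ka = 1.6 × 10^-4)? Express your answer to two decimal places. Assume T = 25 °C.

pH = 1.77

CH3CH(OH)COOH ⇌ CH3CH(OH)COO- + H+
Ka = [H+]²/(1.8 − [H+]) = 1.6 × 10^-4
Neglecting [H+] in the denominator: [H+] = √(1.6 × 10^-4 × 1.8) = 1.70 × 10^-2 M
Check: 0.94% ionized — well under 5%, approximation valid.
pH = −log[H+] = −log(1.70 × 10^-2) = 1.77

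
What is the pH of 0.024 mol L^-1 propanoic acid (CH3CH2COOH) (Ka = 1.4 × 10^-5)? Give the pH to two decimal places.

pH = 3.24

CH3CH2COOH ⇌ CH3CH2COO- + H+
From the ICE table, Ka = x²/(0.024 − x) = 1.4 × 10^-5.
Since Ka ≪ C₀, x ≈ √(Ka·C₀) = 5.80 × 10^-4 M.
Check: 2.4% ionized — well under 5%, approximation valid.
pH = −log(5.80 × 10^-4) = 3.24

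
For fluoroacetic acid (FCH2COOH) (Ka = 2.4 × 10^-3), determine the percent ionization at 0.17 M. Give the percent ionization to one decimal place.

FCH2COOH ⇌ FCH2COO- + H+; let x = [H+] at equilibrium.
Ka = x²/(C₀ − x); solving the quadratic gives x = 1.90 × 10^-2 M.
Fraction ionized = 1.90 × 10^-2 / 0.17 = 0.1118 → 11.2%

11.2%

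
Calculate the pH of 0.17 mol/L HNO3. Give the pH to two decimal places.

pH = 0.77

HNO3 is a strong acid and dissociates completely, so [H+] = 0.17 M.
pH = -log(0.17) = 0.77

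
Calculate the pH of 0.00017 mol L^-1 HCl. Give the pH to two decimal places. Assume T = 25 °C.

pH = 3.77

HCl is a strong acid and dissociates completely, so [H+] = 0.00017 M.
pH = -log(0.00017) = 3.77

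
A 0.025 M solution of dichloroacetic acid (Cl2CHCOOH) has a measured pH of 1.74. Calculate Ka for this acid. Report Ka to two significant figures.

[H+] = 10^(-1.74) = 1.82 × 10^-2 M
At equilibrium [HA] = 0.025 − 1.82 × 10^-2 = 6.80 × 10^-3 M
Ka = [H+][A-]/[HA] = (1.82 × 10^-2)² / 6.80 × 10^-3 = 4.9 × 10^-2

Ka = 4.9 × 10^-2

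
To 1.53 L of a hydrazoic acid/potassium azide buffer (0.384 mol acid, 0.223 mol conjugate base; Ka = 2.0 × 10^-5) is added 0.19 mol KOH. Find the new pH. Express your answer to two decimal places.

After neutralization: n(HN3) = 0.194 mol, n(N3-) = 0.413 mol.
pKa = −log(2.0 × 10^-5) = 4.699
Henderson–Hasselbalch with mole ratio 0.413/0.194: pH = 4.699 + (+0.328)

pH = 5.03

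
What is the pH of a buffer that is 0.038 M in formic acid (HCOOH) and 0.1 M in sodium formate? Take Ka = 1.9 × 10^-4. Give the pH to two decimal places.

pKa = −log(1.9 × 10^-4) = 3.721
Using pH = pKa + log([base]/[acid]) with [base]/[acid] = 0.1/0.038:
pH = 3.721 + (+0.420) = 4.14

pH = 4.14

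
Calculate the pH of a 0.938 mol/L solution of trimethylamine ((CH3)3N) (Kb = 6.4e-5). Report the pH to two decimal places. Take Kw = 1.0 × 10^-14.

(CH3)3N + H2O ⇌ (CH3)3NH+ + OH-
Kb = x²/(0.938 − x) = 6.4 × 10^-5
Since Kb ≪ C₀, x ≈ √(Kb·C₀) = 7.75 × 10^-3 M.
pOH = 2.11, so pH = 14.00 − pOH = 11.89

pH = 11.89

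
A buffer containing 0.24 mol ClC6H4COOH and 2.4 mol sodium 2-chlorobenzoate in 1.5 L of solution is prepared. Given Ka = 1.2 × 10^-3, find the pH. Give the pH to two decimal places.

pKa = −log(1.2 × 10^-3) = 2.921
pH = pKa + log([A⁻]/[HA]) = 2.921 + log(2.4/0.24)
pH = 2.921 + (+1.000) = 3.92

pH = 3.92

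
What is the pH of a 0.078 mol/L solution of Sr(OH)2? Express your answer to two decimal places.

Sr(OH)2 is a strong base (each formula unit releases 2 OH-); [OH-] = 0.156 M.
pOH = -log(0.156) = 0.81
pH = 14.00 - 0.81 = 13.19

pH = 13.19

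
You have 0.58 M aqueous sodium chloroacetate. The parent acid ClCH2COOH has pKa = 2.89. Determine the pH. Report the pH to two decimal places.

ClCH2COO- is the conjugate base of the weak acid ClCH2COOH.
Ka = 10^(−2.89) = 1.29 × 10^-3
Kb = Kw/Ka = 1.0×10^-14 / 1.29 × 10^-3 = 7.75 × 10^-12
From the ICE table, Kb = x²/(0.58 − x) = 7.75 × 10^-12.
Neglecting x in the denominator: x = √(7.75 × 10^-12 × 0.58) = 2.12 × 10^-6 M
pOH = −log(2.12 × 10^-6) = 5.67; pH = 14.00 − 5.67 = 8.33

pH = 8.33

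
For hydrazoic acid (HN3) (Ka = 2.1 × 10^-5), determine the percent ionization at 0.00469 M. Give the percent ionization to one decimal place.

6.5%

HN3 ⇌ N3- + H+; let x = [H+] at equilibrium.
Solve x² + 2.1e-05x − 9.85e-08 = 0 → x = 3.04 × 10^-4 M
% ionization = x/C₀ × 100% = 3.04 × 10^-4/0.00469 × 100% = 6.5%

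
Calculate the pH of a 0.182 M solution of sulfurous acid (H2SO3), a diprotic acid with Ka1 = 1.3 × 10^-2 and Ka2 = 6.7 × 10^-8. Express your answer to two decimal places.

pH = 1.37

Since Ka1 ≫ Ka2, the first ionization dominates [H+].
Ka1 = x²/(0.182 − x) = 1.3 × 10^-2
Solving the quadratic: x = (−Ka1 + √(Ka1² + 4·Ka1·C₀))/2 = 4.26 × 10^-2 M
pH = −log(4.26 × 10^-2) = 1.37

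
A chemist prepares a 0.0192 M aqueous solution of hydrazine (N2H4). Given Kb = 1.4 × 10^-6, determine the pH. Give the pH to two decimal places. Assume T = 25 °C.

N2H4 + H2O ⇌ N2H5+ + OH-
From the ICE table, Kb = [OH-]²/(0.0192 − [OH-]) = 1.4 × 10^-6.
Neglecting [OH-] in the denominator: [OH-] = √(1.4 × 10^-6 × 0.0192) = 1.64 × 10^-4 M
pOH = 3.79, so pH = 14.00 − pOH = 10.21

pH = 10.21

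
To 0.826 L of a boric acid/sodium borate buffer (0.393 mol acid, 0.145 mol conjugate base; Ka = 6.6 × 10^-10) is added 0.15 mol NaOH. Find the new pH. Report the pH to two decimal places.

pH = 9.26

After neutralization: n(B(OH)3) = 0.243 mol, n(B(OH)4-) = 0.295 mol.
pKa = −log(6.6 × 10^-10) = 9.180
Henderson–Hasselbalch with mole ratio 0.295/0.243: pH = 9.180 + (+0.084)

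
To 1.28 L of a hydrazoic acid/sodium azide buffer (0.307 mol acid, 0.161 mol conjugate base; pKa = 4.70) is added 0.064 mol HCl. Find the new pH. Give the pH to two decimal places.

pH = 4.12

After neutralization: n(HN3) = 0.371 mol, n(N3-) = 0.097 mol.
Henderson–Hasselbalch with mole ratio 0.097/0.371: pH = 4.70 + (-0.583)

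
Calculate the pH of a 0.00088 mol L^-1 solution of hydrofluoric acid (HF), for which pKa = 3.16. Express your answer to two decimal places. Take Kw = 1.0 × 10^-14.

HF ⇌ F- + H+
Ka = 10^(−3.16) = 6.92 × 10^-4
From the ICE table, Ka = [H+]²/(0.00088 − [H+]) = 6.92 × 10^-4.
Here C₀/Ka ≈ 1.27, so the small-[H+] approximation fails. Use the quadratic:
[H+] = [−0.000692 + √(0.000692² + 2.44e-06)]/2 = 5.08 × 10^-4 M
pH = −log(5.08 × 10^-4) = 3.29

pH = 3.29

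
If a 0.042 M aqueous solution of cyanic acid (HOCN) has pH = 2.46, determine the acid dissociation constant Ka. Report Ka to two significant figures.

Ka = 3.1 × 10^-4

[H+] = 10^(-2.46) = 3.47 × 10^-3 M
At equilibrium [HA] = 0.042 − 3.47 × 10^-3 = 3.85 × 10^-2 M
Ka = [H+][A-]/[HA] = (3.47 × 10^-3)² / 3.85 × 10^-2 = 3.1 × 10^-4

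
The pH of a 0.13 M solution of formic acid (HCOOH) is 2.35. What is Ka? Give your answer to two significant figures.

Ka = 1.6 × 10^-4

[H+] = 10^(-2.35) = 4.47 × 10^-3 M
At equilibrium [HA] = 0.13 − 4.47 × 10^-3 = 1.26 × 10^-1 M
Ka = [H+][A-]/[HA] = (4.47 × 10^-3)² / 1.26 × 10^-1 = 1.6 × 10^-4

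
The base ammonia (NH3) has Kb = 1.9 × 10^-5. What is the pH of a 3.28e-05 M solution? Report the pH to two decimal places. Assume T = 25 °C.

pH = 9.24

NH3 + H2O ⇌ NH4+ + OH-
From the ICE table, Kb = x²/(3.28e-05 − x) = 1.9 × 10^-5.
The 5% rule fails; solving x² + Kb·x − Kb·C₀ = 0 exactly:
x = [−1.9e-05 + √(1.9e-05² + 2.49e-09)]/2 = 1.72 × 10^-5 M
pOH = −log(1.72 × 10^-5) = 4.76; pH = 14.00 − 4.76 = 9.24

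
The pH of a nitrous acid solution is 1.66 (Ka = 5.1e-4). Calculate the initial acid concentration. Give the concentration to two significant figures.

[H+] = 10^(-1.66) = 2.19 × 10^-2 M = x
Ka = x²/(C₀ − x) ⇒ C₀ = x + x²/Ka
C₀ = 2.19 × 10^-2 + (2.19 × 10^-2)²/(5.1 × 10^-4) = 9.62 × 10^-1 M

C₀ = 9.6 × 10^-1 M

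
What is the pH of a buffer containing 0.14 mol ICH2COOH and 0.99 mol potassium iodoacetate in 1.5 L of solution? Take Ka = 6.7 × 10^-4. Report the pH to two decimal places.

pKa = −log(6.7 × 10^-4) = 3.174
pH = pKa + log([A⁻]/[HA]) = 3.174 + log(0.99/0.14)
pH = 3.174 + (+0.850) = 4.02

pH = 4.02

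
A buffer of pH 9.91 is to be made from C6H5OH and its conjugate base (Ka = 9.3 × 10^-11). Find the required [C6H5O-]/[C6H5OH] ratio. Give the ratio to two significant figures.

pKa = -log(9.3 × 10^-11) = 10.032
pH = pKa + log(r) ⇒ log(r) = 9.91 − 10.032 = -0.122
r = [C6H5O-]/[C6H5OH] = 10^(-0.122) = 0.755

ratio = 0.76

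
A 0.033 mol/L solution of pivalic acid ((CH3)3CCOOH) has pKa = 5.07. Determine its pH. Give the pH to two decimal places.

(CH3)3CCOOH ⇌ (CH3)3CCOO- + H+
Ka = 10^(−5.07) = 8.51 × 10^-6
Let x = [H+] at equilibrium. Ka = x²/(0.033 − x).
Neglecting x in the denominator: x = √(8.51 × 10^-6 × 0.033) = 5.30 × 10^-4 M
Check: 1.6% ionized — well under 5%, approximation valid.
pH = −log[H+] = −log(5.30 × 10^-4) = 3.28

pH = 3.28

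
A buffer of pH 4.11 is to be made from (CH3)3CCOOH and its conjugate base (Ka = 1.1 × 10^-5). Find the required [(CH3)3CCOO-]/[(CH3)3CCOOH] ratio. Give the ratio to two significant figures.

pKa = -log(1.1 × 10^-5) = 4.959
pH = pKa + log(r) ⇒ log(r) = 4.11 − 4.959 = -0.849
r = [(CH3)3CCOO-]/[(CH3)3CCOOH] = 10^(-0.849) = 0.142

ratio = 0.14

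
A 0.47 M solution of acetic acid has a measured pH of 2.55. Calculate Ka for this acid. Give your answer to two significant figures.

Ka = 1.7 × 10^-5

[H+] = 10^(-2.55) = 2.82 × 10^-3 M
At equilibrium [HA] = 0.47 − 2.82 × 10^-3 = 4.67 × 10^-1 M
Ka = [H+][A-]/[HA] = (2.82 × 10^-3)² / 4.67 × 10^-1 = 1.7 × 10^-5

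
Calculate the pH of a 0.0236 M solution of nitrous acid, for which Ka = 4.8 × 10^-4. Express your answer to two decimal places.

pH = 2.50

HNO2 ⇌ NO2- + H+
Let x = [H+] at equilibrium. Ka = x²/(0.0236 − x).
x is not negligible relative to C₀; solve x² + 0.00048·x − 1.13e-05 = 0.
x = [−0.00048 + √(0.00048² + 4.53e-05)]/2 = 3.13 × 10^-3 M
pH = −log(3.13 × 10^-3) = 2.50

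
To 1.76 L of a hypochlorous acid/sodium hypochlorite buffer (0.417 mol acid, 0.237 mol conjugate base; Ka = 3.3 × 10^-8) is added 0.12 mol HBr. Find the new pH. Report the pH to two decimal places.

After neutralization: n(HOCl) = 0.537 mol, n(OCl-) = 0.117 mol.
pKa = −log(3.3 × 10^-8) = 7.481
Henderson–Hasselbalch with mole ratio 0.117/0.537: pH = 7.481 + (-0.662)

pH = 6.82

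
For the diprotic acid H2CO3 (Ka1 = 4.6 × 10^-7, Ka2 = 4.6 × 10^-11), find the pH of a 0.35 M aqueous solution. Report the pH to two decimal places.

Since Ka1 ≫ Ka2, the first ionization dominates [H+].
Ka1 = x²/(0.35 − x) = 4.6 × 10^-7
x ≈ √(4.6 × 10^-7 × 0.35) = 4.01 × 10^-4 M
pH = −log(4.01 × 10^-4) = 3.40

pH = 3.40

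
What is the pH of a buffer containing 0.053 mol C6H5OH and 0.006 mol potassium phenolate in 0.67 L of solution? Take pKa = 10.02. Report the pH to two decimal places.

pH = 9.07

pH = pKa + log([A⁻]/[HA]) = 10.02 + log(0.006/0.053)
pH = 10.02 + (-0.946) = 9.07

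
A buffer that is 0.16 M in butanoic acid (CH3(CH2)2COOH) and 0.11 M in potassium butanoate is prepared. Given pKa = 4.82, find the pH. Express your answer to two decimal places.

Using pH = pKa + log([base]/[acid]) with [base]/[acid] = 0.11/0.16:
pH = 4.82 + (-0.163) = 4.66

pH = 4.66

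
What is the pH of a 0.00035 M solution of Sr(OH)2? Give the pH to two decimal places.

Sr(OH)2 is a strong base (each formula unit releases 2 OH-); [OH-] = 0.0007 M.
pOH = -log(0.0007) = 3.15
pH = 14.00 - 3.15 = 10.85

pH = 10.85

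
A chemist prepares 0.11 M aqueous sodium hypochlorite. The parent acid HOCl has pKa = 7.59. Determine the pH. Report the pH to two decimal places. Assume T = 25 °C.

pH = 10.32

OCl- is the conjugate base of the weak acid HOCl.
Ka = 10^(−7.59) = 2.57 × 10^-8
Kb = Kw/Ka = 1.0×10^-14 / 2.57 × 10^-8 = 3.89 × 10^-7
From the ICE table, Kb = x²/(0.11 − x) = 3.89 × 10^-7.
Assume x ≪ 0.11: x ≈ √(3.89 × 10^-7 × 0.11) = 2.07 × 10^-4 M
(x/C₀ = 0.19% < 5%, so the approximation holds.)
pOH = 3.68, so pH = 14.00 − pOH = 10.32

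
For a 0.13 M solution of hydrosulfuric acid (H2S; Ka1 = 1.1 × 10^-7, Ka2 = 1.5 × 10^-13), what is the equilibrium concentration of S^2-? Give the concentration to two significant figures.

First ionization gives [H+] ≈ [HS-] = 1.20 × 10^-4 M.
Second step: Ka2 = [H+][S^2-]/[HS-] ≈ [S^2-] (since [H+] ≈ [HS-]).
So [S^2-] ≈ Ka2.

1.5 × 10^-13 M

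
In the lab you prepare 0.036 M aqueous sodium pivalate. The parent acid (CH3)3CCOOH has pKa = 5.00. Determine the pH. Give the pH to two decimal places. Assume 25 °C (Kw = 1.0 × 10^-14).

(CH3)3CCOO- is the conjugate base of the weak acid (CH3)3CCOOH.
Ka = 10^(−5.00) = 1.00 × 10^-5
Kb = Kw/Ka = 1.0×10^-14 / 1.00 × 10^-5 = 1.00 × 10^-9
Kb = x²/(0.036 − x) = 1.00 × 10^-9
Assume x ≪ 0.036: x ≈ √(1.00 × 10^-9 × 0.036) = 6.00 × 10^-6 M
pOH = −log(6.00 × 10^-6) = 5.22; pH = 14.00 − 5.22 = 8.78

pH = 8.78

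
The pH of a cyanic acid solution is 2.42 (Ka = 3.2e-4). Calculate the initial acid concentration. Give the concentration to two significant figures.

[H+] = 10^(-2.42) = 3.80 × 10^-3 M = x
Ka = x²/(C₀ − x) ⇒ C₀ = x + x²/Ka
C₀ = 3.80 × 10^-3 + (3.80 × 10^-3)²/(3.2 × 10^-4) = 4.89 × 10^-2 M

C₀ = 4.9 × 10^-2 M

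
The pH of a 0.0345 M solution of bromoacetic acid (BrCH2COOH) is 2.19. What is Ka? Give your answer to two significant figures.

Ka = 1.5 × 10^-3

[H+] = 10^(-2.19) = 6.46 × 10^-3 M
At equilibrium [HA] = 0.0345 − 6.46 × 10^-3 = 2.80 × 10^-2 M
Ka = [H+][A-]/[HA] = (6.46 × 10^-3)² / 2.80 × 10^-2 = 1.5 × 10^-3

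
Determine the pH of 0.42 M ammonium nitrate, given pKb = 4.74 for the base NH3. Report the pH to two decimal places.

pH = 4.82

NH4+ is the conjugate acid of the weak base NH3.
Kb = 10^(−4.74) = 1.82 × 10^-5
Ka = Kw/Kb = 1.0×10^-14 / 1.82 × 10^-5 = 5.49 × 10^-10
From the ICE table, Ka = x²/(0.42 − x) = 5.49 × 10^-10.
Neglecting x in the denominator: x = √(5.49 × 10^-10 × 0.42) = 1.52 × 10^-5 M
(x/C₀ = 0.0036% < 5%, so the approximation holds.)
pH = −log[H+] = −log(1.52 × 10^-5) = 4.82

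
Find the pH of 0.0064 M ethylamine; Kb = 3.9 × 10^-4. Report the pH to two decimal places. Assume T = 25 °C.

pH = 11.15

C2H5NH2 + H2O ⇌ C2H5NH3+ + OH-
From the ICE table, Kb = x²/(0.0064 − x) = 3.9 × 10^-4.
x is not negligible relative to C₀; solve x² + 0.00039·x − 2.5e-06 = 0.
x = [−0.00039 + √(0.00039² + 9.98e-06)]/2 = 1.40 × 10^-3 M
pOH = −log(1.40 × 10^-3) = 2.85; pH = 14.00 − 2.85 = 11.15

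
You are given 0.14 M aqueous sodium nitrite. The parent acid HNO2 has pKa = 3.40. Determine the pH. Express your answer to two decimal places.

pH = 8.27

NO2- is the conjugate base of the weak acid HNO2.
Ka = 10^(−3.40) = 3.98 × 10^-4
Kb = Kw/Ka = 1.0×10^-14 / 3.98 × 10^-4 = 2.51 × 10^-11
Kb = x²/(0.14 − x) = 2.51 × 10^-11
Neglecting x in the denominator: x = √(2.51 × 10^-11 × 0.14) = 1.87 × 10^-6 M
pOH = −log(1.87 × 10^-6) = 5.73; pH = 14.00 − 5.73 = 8.27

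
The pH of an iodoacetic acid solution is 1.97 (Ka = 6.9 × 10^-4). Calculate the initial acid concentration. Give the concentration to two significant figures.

C₀ = 1.8 × 10^-1 M

[H+] = 10^(-1.97) = 1.07 × 10^-2 M = x
Ka = x²/(C₀ − x) ⇒ C₀ = x + x²/Ka
C₀ = 1.07 × 10^-2 + (1.07 × 10^-2)²/(6.9 × 10^-4) = 1.77 × 10^-1 M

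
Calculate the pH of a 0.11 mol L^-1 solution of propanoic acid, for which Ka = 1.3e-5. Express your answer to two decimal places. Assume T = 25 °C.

CH3CH2COOH ⇌ CH3CH2COO- + H+
From the ICE table, Ka = [H+]²/(0.11 − [H+]) = 1.3 × 10^-5.
Assume [H+] ≪ 0.11: [H+] ≈ √(1.3 × 10^-5 × 0.11) = 1.20 × 10^-3 M
Check: 1.1% ionized — well under 5%, approximation valid.
pH = −log(1.20 × 10^-3) = 2.92

pH = 2.92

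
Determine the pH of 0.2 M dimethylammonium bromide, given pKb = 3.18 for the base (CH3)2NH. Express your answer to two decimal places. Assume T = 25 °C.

pH = 5.76

(CH3)2NH2+ is the conjugate acid of the weak base (CH3)2NH.
Kb = 10^(−3.18) = 6.61 × 10^-4
Ka = Kw/Kb = 1.0×10^-14 / 6.61 × 10^-4 = 1.51 × 10^-11
Let x = [H+] at equilibrium. Ka = x²/(0.2 − x).
Since Ka ≪ C₀, x ≈ √(Ka·C₀) = 1.74 × 10^-6 M.
(x/C₀ = 0.00087% < 5%, so the approximation holds.)
pH = −log(1.74 × 10^-6) = 5.76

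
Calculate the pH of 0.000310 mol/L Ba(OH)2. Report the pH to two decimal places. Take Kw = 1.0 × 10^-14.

Ba(OH)2 is a strong base (each formula unit releases 2 OH-); [OH-] = 0.00062 M.
pOH = -log(0.00062) = 3.21
pH = 14.00 - 3.21 = 10.79

pH = 10.79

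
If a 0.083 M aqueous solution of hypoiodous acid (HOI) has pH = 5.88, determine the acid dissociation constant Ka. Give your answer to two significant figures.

Ka = 2.1 × 10^-11

[H+] = 10^(-5.88) = 1.32 × 10^-6 M
At equilibrium [HA] = 0.083 − 1.32 × 10^-6 = 8.30 × 10^-2 M
Ka = [H+][A-]/[HA] = (1.32 × 10^-6)² / 8.30 × 10^-2 = 2.1 × 10^-11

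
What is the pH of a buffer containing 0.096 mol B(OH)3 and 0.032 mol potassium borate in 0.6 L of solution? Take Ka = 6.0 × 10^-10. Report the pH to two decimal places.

pKa = −log(6.0 × 10^-10) = 9.222
pH = pKa + log([A⁻]/[HA]) = 9.222 + log(0.032/0.096)
pH = 9.222 + (-0.477) = 8.74

pH = 8.74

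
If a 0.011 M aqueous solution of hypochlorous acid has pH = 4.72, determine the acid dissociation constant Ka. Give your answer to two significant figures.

Ka = 3.3 × 10^-8

[H+] = 10^(-4.72) = 1.91 × 10^-5 M
At equilibrium [HA] = 0.011 − 1.91 × 10^-5 = 1.10 × 10^-2 M
Ka = [H+][A-]/[HA] = (1.91 × 10^-5)² / 1.10 × 10^-2 = 3.3 × 10^-8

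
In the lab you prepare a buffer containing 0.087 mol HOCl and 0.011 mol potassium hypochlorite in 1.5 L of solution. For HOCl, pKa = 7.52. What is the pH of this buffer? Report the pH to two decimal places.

Henderson–Hasselbalch: pH = pKa + log([OCl-]/[HOCl]) = 7.52 + log(0.011/0.087)
pH = 7.52 + (-0.898) = 6.62

pH = 6.62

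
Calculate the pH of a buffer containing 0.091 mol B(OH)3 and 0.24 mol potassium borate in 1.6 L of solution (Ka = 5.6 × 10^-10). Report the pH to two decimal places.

pKa = −log(5.6 × 10^-10) = 9.252
Using pH = pKa + log([base]/[acid]) with [base]/[acid] = 0.24/0.091:
pH = 9.252 + (+0.421) = 9.67

pH = 9.67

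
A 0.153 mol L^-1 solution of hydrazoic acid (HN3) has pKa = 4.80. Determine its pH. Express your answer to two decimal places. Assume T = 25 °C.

HN3 ⇌ N3- + H+
Ka = 10^(−4.80) = 1.58 × 10^-5
From the ICE table, Ka = x²/(0.153 − x) = 1.58 × 10^-5.
Assume x ≪ 0.153: x ≈ √(1.58 × 10^-5 × 0.153) = 1.55 × 10^-3 M
(x/C₀ = 1% < 5%, so the approximation holds.)
pH = −log(1.55 × 10^-3) = 2.81

pH = 2.81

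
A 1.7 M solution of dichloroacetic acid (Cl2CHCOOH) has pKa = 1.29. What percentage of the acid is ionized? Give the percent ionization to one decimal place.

15.9%

Cl2CHCOOH ⇌ Cl2CHCOO- + H+; let x = [H+] at equilibrium.
Ka = 10^(−1.29) = 5.13 × 10^-2
Ka = x²/(C₀ − x); solving the quadratic gives x = 2.71 × 10^-1 M.
Fraction ionized = 2.71 × 10^-1 / 1.7 = 0.1594 → 15.9%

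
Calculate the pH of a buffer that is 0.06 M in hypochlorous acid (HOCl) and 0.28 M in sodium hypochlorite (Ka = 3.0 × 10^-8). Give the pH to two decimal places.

pKa = −log(3.0 × 10^-8) = 7.523
Using pH = pKa + log([base]/[acid]) with [base]/[acid] = 0.28/0.06:
pH = 7.523 + (+0.669) = 8.19

pH = 8.19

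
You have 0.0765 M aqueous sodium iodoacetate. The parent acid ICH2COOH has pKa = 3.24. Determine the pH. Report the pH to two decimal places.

pH = 8.06

ICH2COO- is the conjugate base of the weak acid ICH2COOH.
Ka = 10^(−3.24) = 5.75 × 10^-4
Kb = Kw/Ka = 1.0×10^-14 / 5.75 × 10^-4 = 1.74 × 10^-11
Kb = [OH-]²/(0.0765 − [OH-]) = 1.74 × 10^-11
Assume [OH-] ≪ 0.0765: [OH-] ≈ √(1.74 × 10^-11 × 0.0765) = 1.15 × 10^-6 M
Check: 0.0015% ionized — well under 5%, approximation valid.
pOH = 5.94, so pH = 14.00 − pOH = 8.06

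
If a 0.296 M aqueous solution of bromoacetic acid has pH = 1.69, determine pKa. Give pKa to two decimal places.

[H+] = 10^(-1.69) = 2.04 × 10^-2 M
At equilibrium [HA] = 0.296 − 2.04 × 10^-2 = 2.76 × 10^-1 M
Ka = [H+][A-]/[HA] = (2.04 × 10^-2)² / 2.76 × 10^-1 = 1.51 × 10^-3
pKa = -log(1.51 × 10^-3) = 2.82

pKa = 2.82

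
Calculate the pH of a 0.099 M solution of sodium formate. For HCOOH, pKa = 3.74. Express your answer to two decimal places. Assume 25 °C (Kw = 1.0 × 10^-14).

HCOO- is the conjugate base of the weak acid HCOOH.
Ka = 10^(−3.74) = 1.82 × 10^-4
Kb = Kw/Ka = 1.0×10^-14 / 1.82 × 10^-4 = 5.49 × 10^-11
Let x = [OH-] at equilibrium. Kb = x²/(0.099 − x).
Neglecting x in the denominator: x = √(5.49 × 10^-11 × 0.099) = 2.33 × 10^-6 M
Check: 0.0024% ionized — well under 5%, approximation valid.
pOH = −log(2.33 × 10^-6) = 5.63; pH = 14.00 − 5.63 = 8.37

pH = 8.37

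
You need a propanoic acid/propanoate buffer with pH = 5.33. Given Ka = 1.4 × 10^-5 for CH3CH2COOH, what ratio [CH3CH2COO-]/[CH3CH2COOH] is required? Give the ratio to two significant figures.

pKa = -log(1.4 × 10^-5) = 4.854
pH = pKa + log(r) ⇒ log(r) = 5.33 − 4.854 = +0.476
r = [CH3CH2COO-]/[CH3CH2COOH] = 10^(+0.476) = 2.99

ratio = 3.0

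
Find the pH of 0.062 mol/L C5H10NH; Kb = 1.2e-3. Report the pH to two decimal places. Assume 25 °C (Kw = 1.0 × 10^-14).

C5H10NH + H2O ⇌ C5H10NH2+ + OH-
Let x = [OH-] at equilibrium. Kb = x²/(0.062 − x).
Here C₀/Kb ≈ 51.7, so the small-x approximation fails. Use the quadratic:
x = [−0.0012 + √(0.0012² + 0.000298)]/2 = 8.05 × 10^-3 M
pOH = 2.09, so pH = 14.00 − pOH = 11.91

pH = 11.91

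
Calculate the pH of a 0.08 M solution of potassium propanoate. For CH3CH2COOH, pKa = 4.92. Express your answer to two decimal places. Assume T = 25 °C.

CH3CH2COO- is the conjugate base of the weak acid CH3CH2COOH.
Ka = 10^(−4.92) = 1.20 × 10^-5
Kb = Kw/Ka = 1.0×10^-14 / 1.20 × 10^-5 = 8.33 × 10^-10
Kb = x²/(0.08 − x) = 8.33 × 10^-10
Neglecting x in the denominator: x = √(8.33 × 10^-10 × 0.08) = 8.16 × 10^-6 M
(x/C₀ = 0.01% < 5%, so the approximation holds.)
pOH = −log(8.16 × 10^-6) = 5.09; pH = 14.00 − 5.09 = 8.91

pH = 8.91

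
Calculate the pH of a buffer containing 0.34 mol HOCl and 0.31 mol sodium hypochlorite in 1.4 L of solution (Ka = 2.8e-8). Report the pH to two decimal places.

pKa = −log(2.8 × 10^-8) = 7.553
Henderson–Hasselbalch: pH = pKa + log([OCl-]/[HOCl]) = 7.553 + log(0.31/0.34)
pH = 7.553 + (-0.040) = 7.51

pH = 7.51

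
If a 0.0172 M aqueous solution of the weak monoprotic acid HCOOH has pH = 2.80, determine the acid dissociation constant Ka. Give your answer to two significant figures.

[H+] = 10^(-2.80) = 1.58 × 10^-3 M
At equilibrium [HA] = 0.0172 − 1.58 × 10^-3 = 1.56 × 10^-2 M
Ka = [H+][A-]/[HA] = (1.58 × 10^-3)² / 1.56 × 10^-2 = 1.6 × 10^-4

Ka = 1.6 × 10^-4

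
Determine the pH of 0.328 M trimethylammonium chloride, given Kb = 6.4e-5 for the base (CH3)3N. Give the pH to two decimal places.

(CH3)3NH+ is the conjugate acid of the weak base (CH3)3N.
Ka = Kw/Kb = 1.0×10^-14 / 6.4 × 10^-5 = 1.56 × 10^-10
From the ICE table, Ka = x²/(0.328 − x) = 1.56 × 10^-10.
Assume x ≪ 0.328: x ≈ √(1.56 × 10^-10 × 0.328) = 7.15 × 10^-6 M
pH = −log(7.15 × 10^-6) = 5.15

pH = 5.15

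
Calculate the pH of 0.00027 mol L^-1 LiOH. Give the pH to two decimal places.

LiOH is a strong base; [OH-] = 0.00027 M.
pOH = -log(0.00027) = 3.57
pH = 14.00 - 3.57 = 10.43

pH = 10.43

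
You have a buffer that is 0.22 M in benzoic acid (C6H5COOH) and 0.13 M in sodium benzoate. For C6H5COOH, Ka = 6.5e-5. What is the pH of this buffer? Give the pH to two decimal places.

pH = 3.96

pKa = −log(6.5 × 10^-5) = 4.187
Using pH = pKa + log([base]/[acid]) with [base]/[acid] = 0.13/0.22:
pH = 4.187 + (-0.228) = 3.96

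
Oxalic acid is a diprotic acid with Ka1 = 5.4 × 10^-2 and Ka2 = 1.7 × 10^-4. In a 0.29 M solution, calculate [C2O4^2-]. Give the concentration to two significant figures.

1.7 × 10^-4 M

First ionization gives [H+] ≈ [HC2O4-] = 1.01 × 10^-1 M.
Second step: Ka2 = [H+][C2O4^2-]/[HC2O4-] ≈ [C2O4^2-] (since [H+] ≈ [HC2O4-]).
So [C2O4^2-] ≈ Ka2.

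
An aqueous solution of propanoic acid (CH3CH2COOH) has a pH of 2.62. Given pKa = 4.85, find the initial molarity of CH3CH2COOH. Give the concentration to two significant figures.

C₀ = 4.1 × 10^-1 M

[H+] = 10^(-2.62) = 2.40 × 10^-3 M = x
Ka = 10^(−4.85) = 1.41 × 10^-5
Ka = x²/(C₀ − x) ⇒ C₀ = x + x²/Ka
C₀ = 2.40 × 10^-3 + (2.40 × 10^-3)²/(1.41 × 10^-5) = 4.11 × 10^-1 M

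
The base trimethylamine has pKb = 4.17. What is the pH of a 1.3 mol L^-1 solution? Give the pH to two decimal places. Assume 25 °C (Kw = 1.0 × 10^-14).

(CH3)3N + H2O ⇌ (CH3)3NH+ + OH-
Kb = 10^(−4.17) = 6.76 × 10^-5
From the ICE table, Kb = [OH-]²/(1.3 − [OH-]) = 6.76 × 10^-5.
Neglecting [OH-] in the denominator: [OH-] = √(6.76 × 10^-5 × 1.3) = 9.37 × 10^-3 M
([OH-]/C₀ = 0.72% < 5%, so the approximation holds.)
pOH = −log(9.37 × 10^-3) = 2.03; pH = 14.00 − 2.03 = 11.97

pH = 11.97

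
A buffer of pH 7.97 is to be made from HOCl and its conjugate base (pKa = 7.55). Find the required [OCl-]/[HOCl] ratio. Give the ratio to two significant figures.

pH = pKa + log(r) ⇒ log(r) = 7.97 − 7.55 = +0.42
r = [OCl-]/[HOCl] = 10^(+0.42) = 2.63

ratio = 2.6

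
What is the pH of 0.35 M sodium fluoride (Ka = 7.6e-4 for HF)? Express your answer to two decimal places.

pH = 8.33

F- is the conjugate base of the weak acid HF.
Kb = Kw/Ka = 1.0×10^-14 / 7.6 × 10^-4 = 1.32 × 10^-11
From the ICE table, Kb = [OH-]²/(0.35 − [OH-]) = 1.32 × 10^-11.
Since Kb ≪ C₀, [OH-] ≈ √(Kb·C₀) = 2.15 × 10^-6 M.
Check: 0.00061% ionized — well under 5%, approximation valid.
pOH = −log(2.15 × 10^-6) = 5.67; pH = 14.00 − 5.67 = 8.33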